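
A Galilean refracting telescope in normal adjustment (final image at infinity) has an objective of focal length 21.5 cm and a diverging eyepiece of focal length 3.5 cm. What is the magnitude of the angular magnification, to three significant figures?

|M| = f_obj/|f_eye| = 21.5/3.5 = 6.143.

6.14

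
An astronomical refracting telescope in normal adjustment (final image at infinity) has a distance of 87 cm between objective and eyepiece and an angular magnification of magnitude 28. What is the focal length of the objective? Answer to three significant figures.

In normal adjustment the tube length equals f_obj + f_eye and |M| = f_obj/f_eye.
So f_obj = 28 f_eye and 28 f_eye + f_eye = 87 cm, giving f_eye = 87/29 = 3.000 cm and f_obj = 84.000 cm.

84.0 cm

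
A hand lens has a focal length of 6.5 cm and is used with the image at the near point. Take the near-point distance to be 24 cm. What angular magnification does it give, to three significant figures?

4.69

M = 1 + D/f = 1 + 24/6.5 = 4.692.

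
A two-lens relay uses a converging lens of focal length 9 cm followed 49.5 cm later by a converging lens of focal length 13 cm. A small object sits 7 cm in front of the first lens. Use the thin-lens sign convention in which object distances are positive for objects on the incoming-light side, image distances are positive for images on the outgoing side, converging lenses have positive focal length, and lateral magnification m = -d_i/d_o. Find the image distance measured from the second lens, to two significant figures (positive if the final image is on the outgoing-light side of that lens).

15 cm

First lens: d_i1 = 1/(1/9 - 1/7) = -31.500 cm.
With d_i1 < 0 the first image is virtual and lies on the object side; the object distance for lens 2 is d_o2 = 49.5 - (-31.500) = 81.000 cm.
Second lens: d_i2 = 1/(1/13 - 1/(81.000)) = 15.485 cm.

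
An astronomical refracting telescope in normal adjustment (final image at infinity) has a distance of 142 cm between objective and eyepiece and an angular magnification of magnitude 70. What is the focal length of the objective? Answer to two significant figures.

In normal adjustment the tube length equals f_obj + f_eye and |M| = f_obj/f_eye.
So f_obj = 70 f_eye and 70 f_eye + f_eye = 142 cm, giving f_eye = 142/71 = 2.000 cm and f_obj = 140.000 cm.

140 cm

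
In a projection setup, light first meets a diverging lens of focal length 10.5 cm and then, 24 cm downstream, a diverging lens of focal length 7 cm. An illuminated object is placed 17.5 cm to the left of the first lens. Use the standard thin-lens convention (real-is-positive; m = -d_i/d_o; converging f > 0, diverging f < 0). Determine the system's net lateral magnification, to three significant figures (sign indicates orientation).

First lens: d_i1 = 1/(1/(-10.5) - 1/17.5) = -6.563 cm.
m_1 = -(-6.563)/17.5 = 0.3750.
With d_i1 < 0 the first image is virtual and lies on the object side; the object distance for lens 2 is d_o2 = 24 - (-6.563) = 30.562 cm.
Second lens: d_i2 = 1/(1/(-7) - 1/(30.562)) = -5.696 cm.
m_2 = -(-5.696)/(30.562) = 0.1864.
Overall magnification: m = m_1 m_2 = 0.0699.

0.0699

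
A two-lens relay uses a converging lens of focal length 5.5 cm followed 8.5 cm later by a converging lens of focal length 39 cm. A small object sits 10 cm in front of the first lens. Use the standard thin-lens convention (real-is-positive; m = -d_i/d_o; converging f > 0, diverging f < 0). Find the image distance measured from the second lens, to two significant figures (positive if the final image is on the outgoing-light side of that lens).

3.4 cm

First lens: d_i1 = 1/(1/5.5 - 1/10) = 12.222 cm.
This image would form 12.222 cm past lens 1, i.e. 3.722 cm beyond lens 2, so it is a virtual object for lens 2: d_o2 = 8.5 - 12.222 = -3.722 cm.
Second lens: d_i2 = 1/(1/39 - 1/(-3.722)) = 3.398 cm.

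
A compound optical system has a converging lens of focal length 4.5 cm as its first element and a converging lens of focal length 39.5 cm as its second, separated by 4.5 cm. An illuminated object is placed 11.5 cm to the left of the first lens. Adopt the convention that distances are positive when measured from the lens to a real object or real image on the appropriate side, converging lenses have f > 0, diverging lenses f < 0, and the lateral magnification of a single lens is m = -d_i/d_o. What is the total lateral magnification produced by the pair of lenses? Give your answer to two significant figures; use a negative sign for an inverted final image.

Lens 1: 1/d_i1 = 1/f_1 - 1/d_o1 = 1/4.5 - 1/11.5 = 0.13527 cm^-1, so d_i1 = 7.393 cm.
m_1 = -(7.393)/11.5 = -0.6429.
This image would form 7.393 cm past lens 1, i.e. 2.893 cm beyond lens 2, so it is a virtual object for lens 2: d_o2 = 4.5 - 7.393 = -2.893 cm.
Lens 2: 1/d_i2 = 1/f_2 - 1/d_o2 = 1/39.5 - 1/(-2.893) = 0.37100 cm^-1, so d_i2 = 2.695 cm.
m_2 = -(2.695)/(-2.893) = 0.9318.
Overall magnification: m = m_1 m_2 = -0.5990.

-0.60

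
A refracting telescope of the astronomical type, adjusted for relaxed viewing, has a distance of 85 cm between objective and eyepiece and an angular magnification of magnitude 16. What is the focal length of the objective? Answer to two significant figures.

In normal adjustment the tube length equals f_obj + f_eye and |M| = f_obj/f_eye.
So f_obj = 16 f_eye and 16 f_eye + f_eye = 85 cm, giving f_eye = 85/17 = 5.000 cm and f_obj = 80.000 cm.

80 cm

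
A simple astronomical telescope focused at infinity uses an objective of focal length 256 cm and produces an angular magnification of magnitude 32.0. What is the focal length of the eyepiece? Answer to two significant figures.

|M| = f_obj/f_eye, so f_eye = f_obj/|M| = 256/32.0 = 8.000 cm.

8.0 cm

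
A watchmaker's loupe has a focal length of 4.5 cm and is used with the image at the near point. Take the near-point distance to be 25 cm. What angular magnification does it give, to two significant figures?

6.6

M = 1 + D/f = 1 + 25/4.5 = 6.556.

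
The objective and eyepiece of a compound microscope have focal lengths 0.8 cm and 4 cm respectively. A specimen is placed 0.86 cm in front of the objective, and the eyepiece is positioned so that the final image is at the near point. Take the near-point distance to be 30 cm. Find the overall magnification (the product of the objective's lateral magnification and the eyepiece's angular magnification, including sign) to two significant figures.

-110

Objective: 1/d_i = 1/f_obj - 1/d_o = 1/0.8 - 1/0.86 = 0.08721 cm^-1, so d_i = 11.467 cm.
m_obj = -d_i/d_o = -11.467/0.86 = -13.333.
Eyepiece angular magnification (image at near point): M_eye = 1 + D/f_e = 1 + 30/4 = 8.500.
Overall M = m_obj x M_eye = (-13.333)(8.500) = -113.33.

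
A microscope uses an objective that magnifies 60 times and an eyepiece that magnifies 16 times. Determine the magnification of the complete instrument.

960

The overall magnification of a compound microscope is the product of the objective and eyepiece magnifications:
M = M_obj x M_eye = 60 x 16 = 960.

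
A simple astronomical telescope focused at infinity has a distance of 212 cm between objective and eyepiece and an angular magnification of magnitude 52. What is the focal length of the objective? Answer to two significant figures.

210 cm

In normal adjustment the tube length equals f_obj + f_eye and |M| = f_obj/f_eye.
So f_obj = 52 f_eye and 52 f_eye + f_eye = 212 cm, giving f_eye = 212/53 = 4.000 cm and f_obj = 208.000 cm.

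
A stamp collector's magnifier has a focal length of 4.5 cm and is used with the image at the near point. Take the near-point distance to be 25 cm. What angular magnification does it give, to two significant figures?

6.6

M = 1 + D/f = 1 + 25/4.5 = 6.556.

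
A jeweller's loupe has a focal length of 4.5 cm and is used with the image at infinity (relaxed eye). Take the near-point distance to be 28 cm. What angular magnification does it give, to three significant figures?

6.22

M = D/f = 28/4.5 = 6.222.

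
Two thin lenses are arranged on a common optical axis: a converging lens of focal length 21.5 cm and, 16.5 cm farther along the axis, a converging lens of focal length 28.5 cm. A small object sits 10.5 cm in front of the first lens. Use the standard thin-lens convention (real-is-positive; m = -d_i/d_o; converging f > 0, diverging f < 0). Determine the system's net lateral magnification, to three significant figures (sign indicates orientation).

-6.54

Applying the thin-lens equation to the first lens, 1/21.5 = 1/10.5 + 1/d_i1, which gives d_i1 = -20.523 cm.
Its lateral magnification is m_1 = -d_i1/d_o1 = -(-20.523)/10.5 = 1.9545.
With d_i1 < 0 the first image is virtual and lies on the object side; the object distance for lens 2 is d_o2 = 16.5 - (-20.523) = 37.023 cm.
Applying the thin-lens equation again with f_2 = 28.5 cm and d_o2 = 37.023 cm gives d_i2 = 123.804 cm.
m_2 = -(123.804)/(37.023) = -3.3440.
The system's lateral magnification is m_1 m_2 = (1.9545)(-3.3440) = -6.5360.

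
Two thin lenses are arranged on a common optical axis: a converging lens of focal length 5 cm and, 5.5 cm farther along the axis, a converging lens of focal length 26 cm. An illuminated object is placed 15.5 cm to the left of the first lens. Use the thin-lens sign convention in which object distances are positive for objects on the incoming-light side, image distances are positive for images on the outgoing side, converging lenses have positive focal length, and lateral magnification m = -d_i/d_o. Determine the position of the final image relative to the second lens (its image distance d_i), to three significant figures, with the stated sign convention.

Lens 1: 1/d_i1 = 1/f_1 - 1/d_o1 = 1/5 - 1/15.5 = 0.13548 cm^-1, so d_i1 = 7.381 cm.
Since 7.381 cm > 5.5 cm, the first image lies past the second lens and serves as a virtual object: d_o2 = L - d_i1 = -1.881 cm.
Lens 2: 1/d_i2 = 1/f_2 - 1/d_o2 = 1/26 - 1/(-1.881) = 0.57011 cm^-1, so d_i2 = 1.754 cm.

1.75 cm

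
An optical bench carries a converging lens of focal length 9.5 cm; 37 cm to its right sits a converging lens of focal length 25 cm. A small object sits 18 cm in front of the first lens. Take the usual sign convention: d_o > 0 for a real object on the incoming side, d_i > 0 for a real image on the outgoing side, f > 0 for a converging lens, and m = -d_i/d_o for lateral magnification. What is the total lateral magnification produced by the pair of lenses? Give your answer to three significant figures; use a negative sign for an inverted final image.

First lens: d_i1 = 1/(1/9.5 - 1/18) = 20.118 cm.
m_1 = -(20.118)/18 = -1.1176.
Object distance for lens 2: d_o2 = 37 - 20.118 = 16.882 cm.
Second lens: d_i2 = 1/(1/25 - 1/(16.882)) = -51.993 cm.
m_2 = -(-51.993)/(16.882) = 3.0797.
The system's lateral magnification is m_1 m_2 = (-1.1176)(3.0797) = -3.4420.

-3.44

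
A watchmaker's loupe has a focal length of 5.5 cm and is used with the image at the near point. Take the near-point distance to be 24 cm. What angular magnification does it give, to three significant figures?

5.36

M = 1 + D/f = 1 + 24/5.5 = 5.364.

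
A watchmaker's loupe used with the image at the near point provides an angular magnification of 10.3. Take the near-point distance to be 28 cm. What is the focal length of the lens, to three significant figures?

For the image at the near point, M = 1 + D/f.
f = D/(M - 1) = 28/(10.3 - 1) = 3.011 cm.

3.01 cm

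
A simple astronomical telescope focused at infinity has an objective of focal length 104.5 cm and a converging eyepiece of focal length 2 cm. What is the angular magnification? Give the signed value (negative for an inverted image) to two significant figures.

-52

M = -f_obj/f_eye = -104.5/(2) = -52.250.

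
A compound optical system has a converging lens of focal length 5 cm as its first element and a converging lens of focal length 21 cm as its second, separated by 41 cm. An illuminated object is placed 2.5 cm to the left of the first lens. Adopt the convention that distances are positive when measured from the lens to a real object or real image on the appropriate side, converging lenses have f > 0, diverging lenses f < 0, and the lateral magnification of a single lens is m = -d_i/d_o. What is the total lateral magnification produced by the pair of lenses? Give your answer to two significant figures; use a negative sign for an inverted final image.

-1.7

Lens 1: 1/d_i1 = 1/f_1 - 1/d_o1 = 1/5 - 1/2.5 = -0.20000 cm^-1, so d_i1 = -5.000 cm.
m_1 = -(-5.000)/2.5 = 2.0000.
With d_i1 < 0 the first image is virtual and lies on the object side; the object distance for lens 2 is d_o2 = 41 - (-5.000) = 46.000 cm.
Lens 2: 1/d_i2 = 1/f_2 - 1/d_o2 = 1/21 - 1/(46.000) = 0.02588 cm^-1, so d_i2 = 38.640 cm.
m_2 = -(38.640)/(46.000) = -0.8400.
Overall magnification: m = m_1 m_2 = -1.6800.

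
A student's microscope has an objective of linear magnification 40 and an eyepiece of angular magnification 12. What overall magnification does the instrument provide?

The overall magnification of a compound microscope is the product of the objective and eyepiece magnifications:
M = M_obj x M_eye = 40 x 12 = 480.

480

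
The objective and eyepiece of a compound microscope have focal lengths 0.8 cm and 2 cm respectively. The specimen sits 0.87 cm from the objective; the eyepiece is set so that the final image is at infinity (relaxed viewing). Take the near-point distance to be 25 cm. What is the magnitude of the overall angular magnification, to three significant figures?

Objective: 1/d_i = 1/f_obj - 1/d_o = 1/0.8 - 1/0.87 = 0.10057 cm^-1, so d_i = 9.943 cm.
m_obj = -d_i/d_o = -9.943/0.87 = -11.429.
Eyepiece angular magnification (image at infinity): M_eye = D/f_e = 25/2 = 12.500.
Overall M = m_obj x M_eye = (-11.429)(12.500) = -142.86.
|M| = 142.86.

143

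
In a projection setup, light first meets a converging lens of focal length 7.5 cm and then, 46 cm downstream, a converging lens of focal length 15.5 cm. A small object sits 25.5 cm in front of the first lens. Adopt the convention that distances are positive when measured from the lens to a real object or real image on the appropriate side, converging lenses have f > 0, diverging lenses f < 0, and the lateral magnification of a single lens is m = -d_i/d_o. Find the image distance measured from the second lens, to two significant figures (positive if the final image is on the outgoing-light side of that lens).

28 cm

First lens: d_i1 = 1/(1/7.5 - 1/25.5) = 10.625 cm.
The intermediate image is 10.625 cm to the right of lens 1, so d_o2 = L - d_i1 = 46 - 10.625 = 35.375 cm.
Second lens: d_i2 = 1/(1/15.5 - 1/(35.375)) = 27.588 cm.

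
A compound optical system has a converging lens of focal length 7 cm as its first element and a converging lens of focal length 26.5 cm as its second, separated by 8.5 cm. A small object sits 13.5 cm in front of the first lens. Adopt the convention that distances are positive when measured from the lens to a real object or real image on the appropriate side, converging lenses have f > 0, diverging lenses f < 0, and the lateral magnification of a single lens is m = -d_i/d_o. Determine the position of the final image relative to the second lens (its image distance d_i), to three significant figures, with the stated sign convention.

Lens 1: 1/d_i1 = 1/f_1 - 1/d_o1 = 1/7 - 1/13.5 = 0.06878 cm^-1, so d_i1 = 14.538 cm.
This image would form 14.538 cm past lens 1, i.e. 6.038 cm beyond lens 2, so it is a virtual object for lens 2: d_o2 = 8.5 - 14.538 = -6.038 cm.
Lens 2: 1/d_i2 = 1/f_2 - 1/d_o2 = 1/26.5 - 1/(-6.038) = 0.20334 cm^-1, so d_i2 = 4.918 cm.

4.92 cm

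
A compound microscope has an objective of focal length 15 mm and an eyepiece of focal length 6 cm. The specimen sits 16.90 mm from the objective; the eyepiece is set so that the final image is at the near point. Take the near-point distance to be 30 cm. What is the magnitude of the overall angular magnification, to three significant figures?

Convert to cm: f_obj = 15 mm = 1.5 cm; d_o = 16.90 mm = 1.69 cm.
Objective: 1/d_i = 1/f_obj - 1/d_o = 1/1.5 - 1/1.69 = 0.07495 cm^-1, so d_i = 13.342 cm.
m_obj = -d_i/d_o = -13.342/1.69 = -7.895.
Eyepiece angular magnification (image at near point): M_eye = 1 + D/f_e = 1 + 30/6 = 6.000.
Overall M = m_obj x M_eye = (-7.895)(6.000) = -47.37.
|M| = 47.37.

47.4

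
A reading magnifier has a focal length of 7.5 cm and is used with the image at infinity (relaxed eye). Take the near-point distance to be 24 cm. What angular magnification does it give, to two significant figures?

M = D/f = 24/7.5 = 3.200.

3.2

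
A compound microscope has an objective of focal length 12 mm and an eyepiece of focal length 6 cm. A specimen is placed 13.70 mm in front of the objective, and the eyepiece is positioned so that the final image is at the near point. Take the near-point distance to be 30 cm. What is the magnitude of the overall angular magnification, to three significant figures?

42.4

Convert to cm: f_obj = 12 mm = 1.2 cm; d_o = 13.70 mm = 1.37 cm.
Objective: 1/d_i = 1/f_obj - 1/d_o = 1/1.2 - 1/1.37 = 0.10341 cm^-1, so d_i = 9.671 cm.
m_obj = -d_i/d_o = -9.671/1.37 = -7.059.
Eyepiece angular magnification (image at near point): M_eye = 1 + D/f_e = 1 + 30/6 = 6.000.
Overall M = m_obj x M_eye = (-7.059)(6.000) = -42.35.
|M| = 42.35.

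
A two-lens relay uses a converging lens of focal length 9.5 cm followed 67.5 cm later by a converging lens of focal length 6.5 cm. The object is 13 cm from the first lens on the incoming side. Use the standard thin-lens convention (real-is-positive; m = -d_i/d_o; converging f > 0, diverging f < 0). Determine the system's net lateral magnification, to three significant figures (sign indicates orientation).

0.686

Applying the thin-lens equation to the first lens, 1/9.5 = 1/13 + 1/d_i1, which gives d_i1 = 35.286 cm.
Its lateral magnification is m_1 = -d_i1/d_o1 = -(35.286)/13 = -2.7143.
The intermediate image is 35.286 cm to the right of lens 1, so d_o2 = L - d_i1 = 67.5 - 35.286 = 32.214 cm.
Applying the thin-lens equation again with f_2 = 6.5 cm and d_o2 = 32.214 cm gives d_i2 = 8.143 cm.
m_2 = -(8.143)/(32.214) = -0.2528.
Overall magnification: m = m_1 m_2 = 0.6861.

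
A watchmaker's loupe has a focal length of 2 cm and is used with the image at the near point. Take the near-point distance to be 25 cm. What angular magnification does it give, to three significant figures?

13.5

M = 1 + D/f = 1 + 25/2 = 13.500.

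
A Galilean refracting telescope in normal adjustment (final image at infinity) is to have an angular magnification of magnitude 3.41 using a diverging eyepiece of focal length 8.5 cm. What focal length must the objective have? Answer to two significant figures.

29 cm

|M| = f_obj/|f_eye|, so f_obj = |M| x |f_eye| = 3.41 x 8.5 = 28.985 cm.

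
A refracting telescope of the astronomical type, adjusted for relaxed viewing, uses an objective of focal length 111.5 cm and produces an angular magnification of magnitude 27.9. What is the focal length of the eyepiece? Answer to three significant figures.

|M| = f_obj/f_eye, so f_eye = f_obj/|M| = 111.5/27.9 = 3.996 cm.

4.00 cm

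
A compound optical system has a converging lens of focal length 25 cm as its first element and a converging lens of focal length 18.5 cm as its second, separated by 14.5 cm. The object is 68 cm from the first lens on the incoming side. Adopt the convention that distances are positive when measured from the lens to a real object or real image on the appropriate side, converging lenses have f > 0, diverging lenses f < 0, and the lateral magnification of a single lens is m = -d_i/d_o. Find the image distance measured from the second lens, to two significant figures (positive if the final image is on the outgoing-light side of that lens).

Applying the thin-lens equation to the first lens, 1/25 = 1/68 + 1/d_i1, which gives d_i1 = 39.535 cm.
Since 39.535 cm > 14.5 cm, the first image lies past the second lens and serves as a virtual object: d_o2 = L - d_i1 = -25.035 cm.
Applying the thin-lens equation again with f_2 = 18.5 cm and d_o2 = -25.035 cm gives d_i2 = 10.638 cm.

11 cm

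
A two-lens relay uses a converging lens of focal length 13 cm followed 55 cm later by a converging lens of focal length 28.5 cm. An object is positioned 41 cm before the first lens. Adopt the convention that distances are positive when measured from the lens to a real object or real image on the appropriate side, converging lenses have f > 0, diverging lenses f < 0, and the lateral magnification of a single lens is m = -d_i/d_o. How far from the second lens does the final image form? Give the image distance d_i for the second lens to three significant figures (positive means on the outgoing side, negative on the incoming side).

Lens 1: 1/d_i1 = 1/f_1 - 1/d_o1 = 1/13 - 1/41 = 0.05253 cm^-1, so d_i1 = 19.036 cm.
Object distance for lens 2: d_o2 = 55 - 19.036 = 35.964 cm.
Lens 2: 1/d_i2 = 1/f_2 - 1/d_o2 = 1/28.5 - 1/(35.964) = 0.00728 cm^-1, so d_i2 = 137.318 cm.

137 cm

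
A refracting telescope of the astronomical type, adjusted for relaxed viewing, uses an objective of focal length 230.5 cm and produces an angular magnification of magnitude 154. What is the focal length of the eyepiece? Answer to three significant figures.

|M| = f_obj/f_eye, so f_eye = f_obj/|M| = 230.5/154.0 = 1.497 cm.

1.50 cm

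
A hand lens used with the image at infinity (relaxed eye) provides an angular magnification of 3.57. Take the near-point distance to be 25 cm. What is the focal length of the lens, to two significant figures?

For the image at infinity, M = D/f.
f = D/M = 25/3.57 = 7.003 cm.

7.0 cm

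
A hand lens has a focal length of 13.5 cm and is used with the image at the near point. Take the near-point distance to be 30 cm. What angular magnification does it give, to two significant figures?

3.2

M = 1 + D/f = 1 + 30/13.5 = 3.222.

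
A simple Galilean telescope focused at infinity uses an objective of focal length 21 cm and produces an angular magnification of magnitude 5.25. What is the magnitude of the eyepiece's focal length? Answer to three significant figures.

4.00 cm

|M| = f_obj/|f_eye|, so |f_eye| = f_obj/|M| = 21/5.25 = 4.000 cm.
(The eyepiece is diverging, so its signed focal length is -4.000 cm.)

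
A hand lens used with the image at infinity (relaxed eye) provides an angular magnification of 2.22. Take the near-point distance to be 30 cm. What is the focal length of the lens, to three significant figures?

13.5 cm

For the image at infinity, M = D/f.
f = D/M = 30/2.22 = 13.514 cm.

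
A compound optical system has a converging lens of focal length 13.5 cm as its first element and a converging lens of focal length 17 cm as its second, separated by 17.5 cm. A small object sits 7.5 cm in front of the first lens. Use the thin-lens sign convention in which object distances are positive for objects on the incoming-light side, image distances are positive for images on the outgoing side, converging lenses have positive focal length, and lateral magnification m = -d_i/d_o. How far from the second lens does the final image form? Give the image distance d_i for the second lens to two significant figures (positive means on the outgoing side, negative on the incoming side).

34 cm

Lens 1: 1/d_i1 = 1/f_1 - 1/d_o1 = 1/13.5 - 1/7.5 = -0.05926 cm^-1, so d_i1 = -16.875 cm.
With d_i1 < 0 the first image is virtual and lies on the object side; the object distance for lens 2 is d_o2 = 17.5 - (-16.875) = 34.375 cm.
Lens 2: 1/d_i2 = 1/f_2 - 1/d_o2 = 1/17 - 1/(34.375) = 0.02973 cm^-1, so d_i2 = 33.633 cm.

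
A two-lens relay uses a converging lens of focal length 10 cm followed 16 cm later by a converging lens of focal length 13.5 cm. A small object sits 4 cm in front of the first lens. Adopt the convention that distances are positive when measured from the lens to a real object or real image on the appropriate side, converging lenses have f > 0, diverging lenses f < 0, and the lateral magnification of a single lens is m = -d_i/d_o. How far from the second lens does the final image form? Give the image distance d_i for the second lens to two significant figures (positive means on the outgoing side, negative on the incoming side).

First lens: d_i1 = 1/(1/10 - 1/4) = -6.667 cm.
The intermediate image is virtual, 6.667 cm to the left of lens 1, so d_o2 = L - d_i1 = 16 - (-6.667) = 22.667 cm.
Second lens: d_i2 = 1/(1/13.5 - 1/(22.667)) = 33.382 cm.

33 cm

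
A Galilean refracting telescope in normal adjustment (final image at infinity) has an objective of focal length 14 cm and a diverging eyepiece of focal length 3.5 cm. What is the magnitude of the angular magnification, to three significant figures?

4.00

|M| = f_obj/|f_eye| = 14/3.5 = 4.000.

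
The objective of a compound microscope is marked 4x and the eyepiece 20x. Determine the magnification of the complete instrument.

The overall magnification of a compound microscope is the product of the objective and eyepiece magnifications:
M = M_obj x M_eye = 4 x 20 = 80.

80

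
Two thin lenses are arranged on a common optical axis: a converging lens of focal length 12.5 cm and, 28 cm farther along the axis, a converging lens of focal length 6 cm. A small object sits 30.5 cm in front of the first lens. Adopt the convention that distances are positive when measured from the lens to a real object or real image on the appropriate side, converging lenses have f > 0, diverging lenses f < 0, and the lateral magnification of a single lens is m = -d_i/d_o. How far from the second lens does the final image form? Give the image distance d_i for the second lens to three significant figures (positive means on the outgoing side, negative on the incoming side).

49.9 cm

First lens: d_i1 = 1/(1/12.5 - 1/30.5) = 21.181 cm.
That image sits 6.819 cm in front of the second lens, so d_o2 = 6.819 cm.
Second lens: d_i2 = 1/(1/6 - 1/(6.819)) = 49.932 cm.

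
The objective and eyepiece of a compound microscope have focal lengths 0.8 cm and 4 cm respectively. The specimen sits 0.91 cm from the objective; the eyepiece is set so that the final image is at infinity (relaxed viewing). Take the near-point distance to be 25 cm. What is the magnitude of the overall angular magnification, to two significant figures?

Objective: 1/d_i = 1/f_obj - 1/d_o = 1/0.8 - 1/0.91 = 0.15110 cm^-1, so d_i = 6.618 cm.
m_obj = -d_i/d_o = -6.618/0.91 = -7.273.
Eyepiece angular magnification (image at infinity): M_eye = D/f_e = 25/4 = 6.250.
Overall M = m_obj x M_eye = (-7.273)(6.250) = -45.45.
|M| = 45.45.

45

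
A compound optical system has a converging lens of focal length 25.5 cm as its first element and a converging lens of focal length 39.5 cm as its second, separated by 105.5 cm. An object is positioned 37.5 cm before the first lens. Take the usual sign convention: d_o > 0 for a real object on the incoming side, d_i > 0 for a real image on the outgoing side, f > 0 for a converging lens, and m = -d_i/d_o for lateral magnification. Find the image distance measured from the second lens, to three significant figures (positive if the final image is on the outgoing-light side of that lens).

Lens 1: 1/d_i1 = 1/f_1 - 1/d_o1 = 1/25.5 - 1/37.5 = 0.01255 cm^-1, so d_i1 = 79.688 cm.
That image sits 25.812 cm in front of the second lens, so d_o2 = 25.812 cm.
Lens 2: 1/d_i2 = 1/f_2 - 1/d_o2 = 1/39.5 - 1/(25.812) = -0.01342 cm^-1, so d_i2 = -74.491 cm.

-74.5 cm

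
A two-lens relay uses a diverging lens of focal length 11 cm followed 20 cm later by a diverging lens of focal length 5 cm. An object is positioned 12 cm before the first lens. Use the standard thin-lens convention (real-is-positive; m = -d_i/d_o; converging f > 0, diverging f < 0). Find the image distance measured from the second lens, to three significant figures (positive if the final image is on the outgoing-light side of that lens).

Lens 1: 1/d_i1 = 1/f_1 - 1/d_o1 = 1/(-11) - 1/12 = -0.17424 cm^-1, so d_i1 = -5.739 cm.
With d_i1 < 0 the first image is virtual and lies on the object side; the object distance for lens 2 is d_o2 = 20 - (-5.739) = 25.739 cm.
Lens 2: 1/d_i2 = 1/f_2 - 1/d_o2 = 1/(-5) - 1/(25.739) = -0.23885 cm^-1, so d_i2 = -4.187 cm.

-4.19 cm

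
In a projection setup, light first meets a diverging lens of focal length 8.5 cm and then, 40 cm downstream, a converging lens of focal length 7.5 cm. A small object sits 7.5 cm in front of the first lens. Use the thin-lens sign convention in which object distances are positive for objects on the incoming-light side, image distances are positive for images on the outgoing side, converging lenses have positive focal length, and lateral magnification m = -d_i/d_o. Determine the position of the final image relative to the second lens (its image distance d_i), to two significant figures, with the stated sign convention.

9.0 cm

Lens 1: 1/d_i1 = 1/f_1 - 1/d_o1 = 1/(-8.5) - 1/7.5 = -0.25098 cm^-1, so d_i1 = -3.984 cm.
The intermediate image is virtual, 3.984 cm to the left of lens 1, so d_o2 = L - d_i1 = 40 - (-3.984) = 43.984 cm.
Lens 2: 1/d_i2 = 1/f_2 - 1/d_o2 = 1/7.5 - 1/(43.984) = 0.11060 cm^-1, so d_i2 = 9.042 cm.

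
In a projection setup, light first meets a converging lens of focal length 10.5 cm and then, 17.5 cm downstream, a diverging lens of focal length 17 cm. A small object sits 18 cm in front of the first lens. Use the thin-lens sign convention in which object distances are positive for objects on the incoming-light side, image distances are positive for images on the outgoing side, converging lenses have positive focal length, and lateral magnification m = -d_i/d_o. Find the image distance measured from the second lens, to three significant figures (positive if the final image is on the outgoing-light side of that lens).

Lens 1: 1/d_i1 = 1/f_1 - 1/d_o1 = 1/10.5 - 1/18 = 0.03968 cm^-1, so d_i1 = 25.200 cm.
Since 25.200 cm > 17.5 cm, the first image lies past the second lens and serves as a virtual object: d_o2 = L - d_i1 = -7.700 cm.
Lens 2: 1/d_i2 = 1/f_2 - 1/d_o2 = 1/(-17) - 1/(-7.700) = 0.07105 cm^-1, so d_i2 = 14.075 cm.

14.1 cm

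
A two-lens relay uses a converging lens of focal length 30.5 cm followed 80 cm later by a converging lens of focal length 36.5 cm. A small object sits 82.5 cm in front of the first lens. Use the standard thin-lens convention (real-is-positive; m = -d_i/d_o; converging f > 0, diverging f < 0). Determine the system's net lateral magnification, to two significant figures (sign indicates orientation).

Lens 1: 1/d_i1 = 1/f_1 - 1/d_o1 = 1/30.5 - 1/82.5 = 0.02067 cm^-1, so d_i1 = 48.389 cm.
m_1 = -(48.389)/82.5 = -0.5865.
That image sits 31.611 cm in front of the second lens, so d_o2 = 31.611 cm.
Lens 2: 1/d_i2 = 1/f_2 - 1/d_o2 = 1/36.5 - 1/(31.611) = -0.00424 cm^-1, so d_i2 = -235.976 cm.
m_2 = -(-235.976)/(31.611) = 7.4651.
Total m = m_1 x m_2 = (-0.5865)(7.4651) = -4.3786.

-4.4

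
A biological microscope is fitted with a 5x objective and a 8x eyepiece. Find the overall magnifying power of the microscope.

40

The overall magnification of a compound microscope is the product of the objective and eyepiece magnifications:
M = M_obj x M_eye = 5 x 8 = 40.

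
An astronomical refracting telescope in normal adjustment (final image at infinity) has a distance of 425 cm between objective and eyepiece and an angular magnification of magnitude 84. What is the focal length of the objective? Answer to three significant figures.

420 cm

In normal adjustment the tube length equals f_obj + f_eye and |M| = f_obj/f_eye.
So f_obj = 84 f_eye and 84 f_eye + f_eye = 425 cm, giving f_eye = 425/85 = 5.000 cm and f_obj = 420.000 cm.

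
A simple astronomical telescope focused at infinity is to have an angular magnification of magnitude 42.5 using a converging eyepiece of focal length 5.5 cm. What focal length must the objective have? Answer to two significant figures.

|M| = f_obj/|f_eye|, so f_obj = |M| x |f_eye| = 42.5 x 5.5 = 233.750 cm.

230 cm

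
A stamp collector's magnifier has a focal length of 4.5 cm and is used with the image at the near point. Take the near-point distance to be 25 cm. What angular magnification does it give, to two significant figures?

M = 1 + D/f = 1 + 25/4.5 = 6.556.

6.6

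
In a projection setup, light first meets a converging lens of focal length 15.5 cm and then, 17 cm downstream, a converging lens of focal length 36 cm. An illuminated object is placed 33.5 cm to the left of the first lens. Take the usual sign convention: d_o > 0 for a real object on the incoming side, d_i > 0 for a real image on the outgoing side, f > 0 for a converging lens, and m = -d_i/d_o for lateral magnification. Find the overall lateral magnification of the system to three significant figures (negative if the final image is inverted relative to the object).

-0.648

Lens 1: 1/d_i1 = 1/f_1 - 1/d_o1 = 1/15.5 - 1/33.5 = 0.03467 cm^-1, so d_i1 = 28.847 cm.
m_1 = -(28.847)/33.5 = -0.8611.
Since 28.847 cm > 17 cm, the first image lies past the second lens and serves as a virtual object: d_o2 = L - d_i1 = -11.847 cm.
Lens 2: 1/d_i2 = 1/f_2 - 1/d_o2 = 1/36 - 1/(-11.847) = 0.11219 cm^-1, so d_i2 = 8.914 cm.
m_2 = -(8.914)/(-11.847) = 0.7524.
Overall magnification: m = m_1 m_2 = -0.6479.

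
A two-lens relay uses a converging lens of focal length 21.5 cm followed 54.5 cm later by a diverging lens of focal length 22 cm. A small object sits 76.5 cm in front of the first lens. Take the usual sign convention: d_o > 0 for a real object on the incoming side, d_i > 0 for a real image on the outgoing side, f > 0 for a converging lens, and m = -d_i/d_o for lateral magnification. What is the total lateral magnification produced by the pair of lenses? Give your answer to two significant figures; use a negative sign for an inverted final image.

-0.18

Applying the thin-lens equation to the first lens, 1/21.5 = 1/76.5 + 1/d_i1, which gives d_i1 = 29.905 cm.
Its lateral magnification is m_1 = -d_i1/d_o1 = -(29.905)/76.5 = -0.3909.
That image sits 24.595 cm in front of the second lens, so d_o2 = 24.595 cm.
Applying the thin-lens equation again with f_2 = -22 cm and d_o2 = 24.595 cm gives d_i2 = -11.613 cm.
m_2 = -(-11.613)/(24.595) = 0.4721.
Overall magnification: m = m_1 m_2 = -0.1846.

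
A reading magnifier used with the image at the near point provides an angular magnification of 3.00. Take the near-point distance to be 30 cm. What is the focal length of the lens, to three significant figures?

15.0 cm

For the image at the near point, M = 1 + D/f.
f = D/(M - 1) = 30/(3.0 - 1) = 15.000 cm.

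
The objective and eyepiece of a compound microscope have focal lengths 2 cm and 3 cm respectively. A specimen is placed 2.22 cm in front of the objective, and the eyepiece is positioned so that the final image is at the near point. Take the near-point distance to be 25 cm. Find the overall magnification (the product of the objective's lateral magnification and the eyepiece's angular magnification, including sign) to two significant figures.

-85

Objective: 1/d_i = 1/f_obj - 1/d_o = 1/2 - 1/2.22 = 0.04955 cm^-1, so d_i = 20.182 cm.
m_obj = -d_i/d_o = -20.182/2.22 = -9.091.
Eyepiece angular magnification (image at near point): M_eye = 1 + D/f_e = 1 + 25/3 = 9.333.
Overall M = m_obj x M_eye = (-9.091)(9.333) = -84.85.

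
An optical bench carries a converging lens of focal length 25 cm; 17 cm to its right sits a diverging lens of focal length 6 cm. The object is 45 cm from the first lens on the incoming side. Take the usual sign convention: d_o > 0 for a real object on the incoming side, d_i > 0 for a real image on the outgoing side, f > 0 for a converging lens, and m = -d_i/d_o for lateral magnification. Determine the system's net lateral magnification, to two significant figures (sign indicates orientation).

Applying the thin-lens equation to the first lens, 1/25 = 1/45 + 1/d_i1, which gives d_i1 = 56.250 cm.
Its lateral magnification is m_1 = -d_i1/d_o1 = -(56.250)/45 = -1.2500.
This image would form 56.250 cm past lens 1, i.e. 39.250 cm beyond lens 2, so it is a virtual object for lens 2: d_o2 = 17 - 56.250 = -39.250 cm.
Applying the thin-lens equation again with f_2 = -6 cm and d_o2 = -39.250 cm gives d_i2 = -7.083 cm.
m_2 = -(-7.083)/(-39.250) = -0.1805.
The system's lateral magnification is m_1 m_2 = (-1.2500)(-0.1805) = 0.2256.

0.23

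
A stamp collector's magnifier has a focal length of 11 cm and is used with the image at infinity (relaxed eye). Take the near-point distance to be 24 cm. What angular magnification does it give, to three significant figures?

M = D/f = 24/11 = 2.182.

2.18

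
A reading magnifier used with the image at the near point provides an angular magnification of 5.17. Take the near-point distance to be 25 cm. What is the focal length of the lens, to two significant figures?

6.0 cm

For the image at the near point, M = 1 + D/f.
f = D/(M - 1) = 25/(5.17 - 1) = 5.995 cm.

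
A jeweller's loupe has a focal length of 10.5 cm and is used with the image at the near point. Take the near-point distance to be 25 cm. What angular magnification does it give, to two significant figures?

M = 1 + D/f = 1 + 25/10.5 = 3.381.

3.4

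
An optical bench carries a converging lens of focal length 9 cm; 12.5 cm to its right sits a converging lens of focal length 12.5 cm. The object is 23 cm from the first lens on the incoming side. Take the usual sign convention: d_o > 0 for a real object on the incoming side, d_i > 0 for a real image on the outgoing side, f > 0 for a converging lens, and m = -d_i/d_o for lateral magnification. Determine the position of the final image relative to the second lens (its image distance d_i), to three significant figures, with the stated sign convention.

1.93 cm

Lens 1: 1/d_i1 = 1/f_1 - 1/d_o1 = 1/9 - 1/23 = 0.06763 cm^-1, so d_i1 = 14.786 cm.
Since 14.786 cm > 12.5 cm, the first image lies past the second lens and serves as a virtual object: d_o2 = L - d_i1 = -2.286 cm.
Lens 2: 1/d_i2 = 1/f_2 - 1/d_o2 = 1/12.5 - 1/(-2.286) = 0.51750 cm^-1, so d_i2 = 1.932 cm.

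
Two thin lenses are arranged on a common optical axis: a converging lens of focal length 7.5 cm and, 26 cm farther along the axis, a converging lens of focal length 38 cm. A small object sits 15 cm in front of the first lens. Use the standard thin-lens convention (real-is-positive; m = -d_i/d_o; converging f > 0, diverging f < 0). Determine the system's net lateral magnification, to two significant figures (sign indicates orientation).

-1.4

Applying the thin-lens equation to the first lens, 1/7.5 = 1/15 + 1/d_i1, which gives d_i1 = 15.000 cm.
Its lateral magnification is m_1 = -d_i1/d_o1 = -(15.000)/15 = -1.0000.
The intermediate image is 15.000 cm to the right of lens 1, so d_o2 = L - d_i1 = 26 - 15.000 = 11.000 cm.
Applying the thin-lens equation again with f_2 = 38 cm and d_o2 = 11.000 cm gives d_i2 = -15.481 cm.
m_2 = -(-15.481)/(11.000) = 1.4074.
The system's lateral magnification is m_1 m_2 = (-1.0000)(1.4074) = -1.4074.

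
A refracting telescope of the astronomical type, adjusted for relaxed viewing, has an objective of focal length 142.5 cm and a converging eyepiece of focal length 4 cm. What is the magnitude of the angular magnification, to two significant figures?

36

|M| = f_obj/|f_eye| = 142.5/4 = 35.625.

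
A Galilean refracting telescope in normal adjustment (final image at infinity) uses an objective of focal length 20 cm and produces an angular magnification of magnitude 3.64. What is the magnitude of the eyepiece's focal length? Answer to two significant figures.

|M| = f_obj/|f_eye|, so |f_eye| = f_obj/|M| = 20/3.64 = 5.495 cm.
(The eyepiece is diverging, so its signed focal length is -5.495 cm.)

5.5 cm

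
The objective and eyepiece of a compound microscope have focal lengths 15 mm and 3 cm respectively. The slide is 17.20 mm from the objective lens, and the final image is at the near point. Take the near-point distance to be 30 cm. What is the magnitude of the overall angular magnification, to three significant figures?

Convert to cm: f_obj = 15 mm = 1.5 cm; d_o = 17.20 mm = 1.72 cm.
Objective: 1/d_i = 1/f_obj - 1/d_o = 1/1.5 - 1/1.72 = 0.08527 cm^-1, so d_i = 11.727 cm.
m_obj = -d_i/d_o = -11.727/1.72 = -6.818.
Eyepiece angular magnification (image at near point): M_eye = 1 + D/f_e = 1 + 30/3 = 11.000.
Overall M = m_obj x M_eye = (-6.818)(11.000) = -75.00.
|M| = 75.00.

75.0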